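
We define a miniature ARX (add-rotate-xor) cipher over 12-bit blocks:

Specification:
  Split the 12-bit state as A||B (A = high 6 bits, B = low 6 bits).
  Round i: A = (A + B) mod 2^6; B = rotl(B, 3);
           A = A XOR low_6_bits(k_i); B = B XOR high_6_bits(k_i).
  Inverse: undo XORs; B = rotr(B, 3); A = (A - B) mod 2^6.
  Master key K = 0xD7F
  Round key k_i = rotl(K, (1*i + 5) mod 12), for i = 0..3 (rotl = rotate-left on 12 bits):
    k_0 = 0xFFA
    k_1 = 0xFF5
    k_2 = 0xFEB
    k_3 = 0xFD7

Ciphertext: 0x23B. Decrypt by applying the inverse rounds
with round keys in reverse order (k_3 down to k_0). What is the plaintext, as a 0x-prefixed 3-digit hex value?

0xEFB

s_0 = ciphertext = 0x23B
s_1 = InvRound(s_0, k_3) = 0xFE0
s_2 = InvRound(s_1, k_2) = 0x67B
s_3 = InvRound(s_2, k_1) = 0x320
s_4 = InvRound(s_3, k_0) = 0xEFB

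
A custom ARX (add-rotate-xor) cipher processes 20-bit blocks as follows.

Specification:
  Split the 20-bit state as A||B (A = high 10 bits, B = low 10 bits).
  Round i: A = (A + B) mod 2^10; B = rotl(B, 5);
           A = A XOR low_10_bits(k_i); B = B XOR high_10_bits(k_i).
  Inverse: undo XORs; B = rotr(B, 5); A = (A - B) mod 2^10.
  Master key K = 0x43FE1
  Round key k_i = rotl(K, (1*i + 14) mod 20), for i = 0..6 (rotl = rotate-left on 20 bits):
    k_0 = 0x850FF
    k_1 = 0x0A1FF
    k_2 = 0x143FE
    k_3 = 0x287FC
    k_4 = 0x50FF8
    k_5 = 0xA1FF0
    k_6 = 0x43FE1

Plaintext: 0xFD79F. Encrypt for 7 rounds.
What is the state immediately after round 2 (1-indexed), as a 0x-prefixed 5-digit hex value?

0x2B127

s_0 = plaintext = 0xFD79F
s_1 = Round(s_0, k_0) = 0xDADE8
s_2 = Round(s_1, k_1) = 0x2B127
s_3 = Round(s_2, k_2) = 0x8B4B9
s_4 = Round(s_3, k_3) = 0x46B84
s_5 = Round(s_4, k_4) = 0xD99DF
s_6 = Round(s_5, k_5) = 0xAD569
s_7 = Round(s_6, k_6) = 0xFFC24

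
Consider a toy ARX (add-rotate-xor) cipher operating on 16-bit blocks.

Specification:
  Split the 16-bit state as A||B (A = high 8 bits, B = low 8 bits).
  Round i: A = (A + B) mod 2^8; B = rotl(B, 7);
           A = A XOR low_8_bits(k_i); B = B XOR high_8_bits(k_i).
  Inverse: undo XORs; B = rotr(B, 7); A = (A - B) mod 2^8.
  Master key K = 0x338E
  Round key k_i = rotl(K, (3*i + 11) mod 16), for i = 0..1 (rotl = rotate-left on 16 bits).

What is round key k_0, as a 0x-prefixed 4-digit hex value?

K = 0x338E
k_0 = rotl(K, (3*0+11) mod 16) = rotl(K, 11) = 0x719C

0x719C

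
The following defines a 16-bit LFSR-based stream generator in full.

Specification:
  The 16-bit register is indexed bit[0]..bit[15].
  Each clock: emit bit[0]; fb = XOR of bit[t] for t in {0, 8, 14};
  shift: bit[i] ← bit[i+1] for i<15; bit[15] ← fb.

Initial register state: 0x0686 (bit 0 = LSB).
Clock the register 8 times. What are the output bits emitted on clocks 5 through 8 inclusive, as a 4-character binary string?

reg_0 = 0x0686
clock 1: out=0, reg = 0x0343
clock 2: out=1, reg = 0x01A1
clock 3: out=1, reg = 0x00D0
clock 4: out=0, reg = 0x0068
clock 5: out=0, reg = 0x0034
clock 6: out=0, reg = 0x001A
clock 7: out=0, reg = 0x000D
clock 8: out=1, reg = 0x8006

0001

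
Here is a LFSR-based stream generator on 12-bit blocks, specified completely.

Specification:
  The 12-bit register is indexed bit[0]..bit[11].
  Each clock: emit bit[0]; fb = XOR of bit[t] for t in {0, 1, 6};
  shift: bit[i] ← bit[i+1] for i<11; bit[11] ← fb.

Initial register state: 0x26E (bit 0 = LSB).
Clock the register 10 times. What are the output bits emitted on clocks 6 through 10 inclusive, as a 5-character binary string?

reg_0 = 0x26E
clock 1: out=0, reg = 0x137
clock 2: out=1, reg = 0x09B
clock 3: out=1, reg = 0x04D
clock 4: out=1, reg = 0x026
clock 5: out=0, reg = 0x813
clock 6: out=1, reg = 0x409
clock 7: out=1, reg = 0xA04
clock 8: out=0, reg = 0x502
clock 9: out=0, reg = 0xA81
clock 10: out=1, reg = 0xD40

11001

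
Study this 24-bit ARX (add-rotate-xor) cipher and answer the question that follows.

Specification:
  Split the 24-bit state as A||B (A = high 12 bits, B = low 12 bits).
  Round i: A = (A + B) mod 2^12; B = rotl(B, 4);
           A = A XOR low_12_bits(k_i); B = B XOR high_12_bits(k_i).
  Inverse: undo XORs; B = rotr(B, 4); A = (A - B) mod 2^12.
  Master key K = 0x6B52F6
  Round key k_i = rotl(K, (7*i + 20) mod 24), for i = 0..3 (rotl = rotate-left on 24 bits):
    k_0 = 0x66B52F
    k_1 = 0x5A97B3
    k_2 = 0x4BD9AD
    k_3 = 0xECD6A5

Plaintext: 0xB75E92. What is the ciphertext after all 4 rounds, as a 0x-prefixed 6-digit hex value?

0x8F0306

s_0 = plaintext = 0xB75E92
s_1 = Round(s_0, k_0) = 0xF28F45
s_2 = Round(s_1, k_1) = 0x9DE1F6
s_3 = Round(s_2, k_2) = 0x279BDC
s_4 = Round(s_3, k_3) = 0x8F0306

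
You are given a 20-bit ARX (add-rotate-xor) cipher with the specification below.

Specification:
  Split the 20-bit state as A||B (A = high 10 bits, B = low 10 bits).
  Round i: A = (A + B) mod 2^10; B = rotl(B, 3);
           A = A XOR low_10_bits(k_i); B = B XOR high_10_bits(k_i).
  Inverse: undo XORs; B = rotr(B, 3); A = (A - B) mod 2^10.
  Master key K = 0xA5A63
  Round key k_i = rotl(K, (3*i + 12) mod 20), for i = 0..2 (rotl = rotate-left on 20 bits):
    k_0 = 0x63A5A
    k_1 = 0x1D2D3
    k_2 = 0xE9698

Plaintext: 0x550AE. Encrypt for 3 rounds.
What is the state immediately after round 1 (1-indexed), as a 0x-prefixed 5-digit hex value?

s_0 = plaintext = 0x550AE
s_1 = Round(s_0, k_0) = 0x160FF
s_2 = Round(s_1, k_1) = 0xE138D
s_3 = Round(s_2, k_2) = 0x627CA

0x160FF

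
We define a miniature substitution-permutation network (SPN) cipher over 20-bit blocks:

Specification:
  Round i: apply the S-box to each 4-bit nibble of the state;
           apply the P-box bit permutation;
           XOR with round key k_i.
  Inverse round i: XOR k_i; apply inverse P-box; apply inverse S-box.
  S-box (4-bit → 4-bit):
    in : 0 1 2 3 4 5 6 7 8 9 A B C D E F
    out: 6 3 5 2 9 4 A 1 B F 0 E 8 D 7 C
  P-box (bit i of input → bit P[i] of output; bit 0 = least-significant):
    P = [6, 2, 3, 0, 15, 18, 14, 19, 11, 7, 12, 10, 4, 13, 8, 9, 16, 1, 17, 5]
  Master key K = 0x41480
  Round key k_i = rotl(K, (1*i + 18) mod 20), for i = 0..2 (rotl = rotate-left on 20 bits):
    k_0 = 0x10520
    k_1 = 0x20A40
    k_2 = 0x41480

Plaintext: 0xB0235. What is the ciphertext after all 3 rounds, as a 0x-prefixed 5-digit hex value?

s_0 = plaintext = 0xB0235
s_1 = Round(s_0, k_0) = 0x73C0A
s_2 = Round(s_1, k_1) = 0x76E40
s_3 = Round(s_2, k_2) = 0xDAE0C

0xDAE0C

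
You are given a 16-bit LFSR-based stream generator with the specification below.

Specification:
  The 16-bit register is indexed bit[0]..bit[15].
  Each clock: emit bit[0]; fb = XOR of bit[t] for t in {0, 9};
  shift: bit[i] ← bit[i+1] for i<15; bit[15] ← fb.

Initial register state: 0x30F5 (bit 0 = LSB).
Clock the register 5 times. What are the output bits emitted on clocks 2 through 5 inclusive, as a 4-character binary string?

0101

reg_0 = 0x30F5
clock 1: out=1, reg = 0x987A
clock 2: out=0, reg = 0x4C3D
clock 3: out=1, reg = 0xA61E
clock 4: out=0, reg = 0xD30F
clock 5: out=1, reg = 0x6987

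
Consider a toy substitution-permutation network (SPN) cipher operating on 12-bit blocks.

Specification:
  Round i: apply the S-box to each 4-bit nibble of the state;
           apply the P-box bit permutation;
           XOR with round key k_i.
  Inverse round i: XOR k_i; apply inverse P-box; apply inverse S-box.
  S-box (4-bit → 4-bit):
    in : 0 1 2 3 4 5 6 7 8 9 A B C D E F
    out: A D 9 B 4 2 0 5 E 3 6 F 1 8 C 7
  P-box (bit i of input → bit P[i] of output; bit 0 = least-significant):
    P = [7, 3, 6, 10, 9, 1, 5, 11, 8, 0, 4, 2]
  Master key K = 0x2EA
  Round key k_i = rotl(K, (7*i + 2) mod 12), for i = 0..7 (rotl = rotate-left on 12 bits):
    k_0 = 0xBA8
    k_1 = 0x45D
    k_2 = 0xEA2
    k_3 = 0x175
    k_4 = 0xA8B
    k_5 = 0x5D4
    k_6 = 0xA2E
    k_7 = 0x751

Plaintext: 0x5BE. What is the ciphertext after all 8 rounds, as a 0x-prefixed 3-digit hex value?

s_0 = plaintext = 0x5BE
s_1 = Round(s_0, k_0) = 0x5CB
s_2 = Round(s_1, k_1) = 0x294
s_3 = Round(s_2, k_2) = 0xDE4
s_4 = Round(s_3, k_3) = 0x911
s_5 = Round(s_4, k_4) = 0x56A
s_6 = Round(s_5, k_5) = 0x59D
s_7 = Round(s_6, k_6) = 0xC2D
s_8 = Round(s_7, k_7) = 0x851

0x851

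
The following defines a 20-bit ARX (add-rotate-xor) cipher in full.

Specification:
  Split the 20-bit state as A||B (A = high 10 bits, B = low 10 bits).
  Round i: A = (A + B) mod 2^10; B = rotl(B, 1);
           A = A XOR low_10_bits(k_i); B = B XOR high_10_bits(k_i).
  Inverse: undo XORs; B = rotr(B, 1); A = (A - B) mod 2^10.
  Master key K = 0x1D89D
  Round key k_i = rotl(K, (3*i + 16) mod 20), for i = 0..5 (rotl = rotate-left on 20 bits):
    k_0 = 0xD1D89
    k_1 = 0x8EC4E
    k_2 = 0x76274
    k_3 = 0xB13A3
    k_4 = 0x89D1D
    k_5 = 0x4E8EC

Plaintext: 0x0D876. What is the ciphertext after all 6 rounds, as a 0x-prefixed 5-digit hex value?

s_0 = plaintext = 0x0D876
s_1 = Round(s_0, k_0) = 0x497AB
s_2 = Round(s_1, k_1) = 0x2796C
s_3 = Round(s_2, k_2) = 0x1FB00
s_4 = Round(s_3, k_3) = 0x374C5
s_5 = Round(s_4, k_4) = 0x2FFAD
s_6 = Round(s_5, k_5) = 0x20261

0x20261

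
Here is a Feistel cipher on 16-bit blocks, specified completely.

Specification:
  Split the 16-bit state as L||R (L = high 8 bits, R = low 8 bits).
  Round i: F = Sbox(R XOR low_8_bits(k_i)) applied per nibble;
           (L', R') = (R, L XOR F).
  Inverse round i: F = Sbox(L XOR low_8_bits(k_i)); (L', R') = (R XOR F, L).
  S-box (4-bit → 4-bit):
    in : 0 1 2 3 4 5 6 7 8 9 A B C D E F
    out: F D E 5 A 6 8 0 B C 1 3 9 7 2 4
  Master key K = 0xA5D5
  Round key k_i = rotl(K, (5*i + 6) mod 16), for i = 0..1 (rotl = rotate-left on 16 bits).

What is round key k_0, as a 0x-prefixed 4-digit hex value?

0x7569

K = 0xA5D5
k_0 = rotl(K, (5*0+6) mod 16) = rotl(K, 6) = 0x7569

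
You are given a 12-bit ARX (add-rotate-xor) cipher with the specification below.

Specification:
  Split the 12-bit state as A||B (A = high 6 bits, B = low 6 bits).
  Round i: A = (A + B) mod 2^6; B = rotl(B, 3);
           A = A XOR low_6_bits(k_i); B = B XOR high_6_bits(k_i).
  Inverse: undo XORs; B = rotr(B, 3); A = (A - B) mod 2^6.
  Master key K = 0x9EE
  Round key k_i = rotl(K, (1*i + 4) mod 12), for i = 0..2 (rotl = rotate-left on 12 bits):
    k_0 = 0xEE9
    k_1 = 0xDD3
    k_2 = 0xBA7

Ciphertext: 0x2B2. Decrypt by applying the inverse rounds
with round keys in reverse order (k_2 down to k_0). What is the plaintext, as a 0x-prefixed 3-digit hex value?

0x4CB

s_0 = ciphertext = 0x2B2
s_1 = InvRound(s_0, k_2) = 0x2A3
s_2 = InvRound(s_1, k_1) = 0xDE2
s_3 = InvRound(s_2, k_0) = 0x4CB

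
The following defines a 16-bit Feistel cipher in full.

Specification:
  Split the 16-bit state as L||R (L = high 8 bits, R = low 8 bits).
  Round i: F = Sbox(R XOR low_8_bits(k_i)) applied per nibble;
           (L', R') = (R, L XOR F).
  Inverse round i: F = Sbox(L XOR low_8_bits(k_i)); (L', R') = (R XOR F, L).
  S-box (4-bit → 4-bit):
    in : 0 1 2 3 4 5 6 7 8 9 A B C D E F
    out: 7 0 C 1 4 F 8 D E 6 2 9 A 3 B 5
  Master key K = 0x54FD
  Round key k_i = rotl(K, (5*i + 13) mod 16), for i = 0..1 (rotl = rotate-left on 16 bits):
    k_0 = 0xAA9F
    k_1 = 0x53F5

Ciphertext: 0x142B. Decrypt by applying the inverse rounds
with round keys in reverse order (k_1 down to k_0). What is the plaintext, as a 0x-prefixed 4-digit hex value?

0x609B

s_0 = ciphertext = 0x142B
s_1 = InvRound(s_0, k_1) = 0x9B14
s_2 = InvRound(s_1, k_0) = 0x609B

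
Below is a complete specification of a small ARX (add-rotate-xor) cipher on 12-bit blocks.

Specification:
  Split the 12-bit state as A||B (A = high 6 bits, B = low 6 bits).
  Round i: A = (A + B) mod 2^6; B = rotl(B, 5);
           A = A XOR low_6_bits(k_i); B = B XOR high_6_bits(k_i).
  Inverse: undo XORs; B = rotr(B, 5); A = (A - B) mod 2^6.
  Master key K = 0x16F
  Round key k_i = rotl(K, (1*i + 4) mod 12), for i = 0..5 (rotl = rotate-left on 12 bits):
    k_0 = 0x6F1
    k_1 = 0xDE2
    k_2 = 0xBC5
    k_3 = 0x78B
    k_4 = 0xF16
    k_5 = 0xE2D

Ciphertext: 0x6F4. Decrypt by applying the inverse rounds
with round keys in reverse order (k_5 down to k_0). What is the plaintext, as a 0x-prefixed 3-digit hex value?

0xA21

s_0 = ciphertext = 0x6F4
s_1 = InvRound(s_0, k_5) = 0x798
s_2 = InvRound(s_1, k_4) = 0xFC9
s_3 = InvRound(s_2, k_3) = 0x1AE
s_4 = InvRound(s_3, k_2) = 0x042
s_5 = InvRound(s_4, k_1) = 0xE2B
s_6 = InvRound(s_5, k_0) = 0xA21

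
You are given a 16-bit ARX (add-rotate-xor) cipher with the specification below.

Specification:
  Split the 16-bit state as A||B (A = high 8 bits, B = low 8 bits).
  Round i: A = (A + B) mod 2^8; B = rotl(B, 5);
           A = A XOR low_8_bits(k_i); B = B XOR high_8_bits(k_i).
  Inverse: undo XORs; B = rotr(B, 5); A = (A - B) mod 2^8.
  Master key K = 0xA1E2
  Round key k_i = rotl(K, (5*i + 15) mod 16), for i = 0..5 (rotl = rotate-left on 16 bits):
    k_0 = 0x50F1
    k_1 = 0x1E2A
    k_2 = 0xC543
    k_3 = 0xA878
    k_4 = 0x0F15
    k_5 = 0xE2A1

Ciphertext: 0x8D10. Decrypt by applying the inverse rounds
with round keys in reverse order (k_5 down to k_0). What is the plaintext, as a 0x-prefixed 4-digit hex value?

s_0 = ciphertext = 0x8D10
s_1 = InvRound(s_0, k_5) = 0x9597
s_2 = InvRound(s_1, k_4) = 0xBCC4
s_3 = InvRound(s_2, k_3) = 0x6163
s_4 = InvRound(s_3, k_2) = 0xED35
s_5 = InvRound(s_4, k_1) = 0x6E59
s_6 = InvRound(s_5, k_0) = 0x5748

0x5748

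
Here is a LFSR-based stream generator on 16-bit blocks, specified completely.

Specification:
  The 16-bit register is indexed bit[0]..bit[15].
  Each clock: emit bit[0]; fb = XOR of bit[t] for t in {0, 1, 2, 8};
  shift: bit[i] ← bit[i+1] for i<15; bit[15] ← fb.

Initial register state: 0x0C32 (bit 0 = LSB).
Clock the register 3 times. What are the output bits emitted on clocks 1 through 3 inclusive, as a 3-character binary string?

reg_0 = 0x0C32
clock 1: out=0, reg = 0x8619
clock 2: out=1, reg = 0xC30C
clock 3: out=0, reg = 0x6186

010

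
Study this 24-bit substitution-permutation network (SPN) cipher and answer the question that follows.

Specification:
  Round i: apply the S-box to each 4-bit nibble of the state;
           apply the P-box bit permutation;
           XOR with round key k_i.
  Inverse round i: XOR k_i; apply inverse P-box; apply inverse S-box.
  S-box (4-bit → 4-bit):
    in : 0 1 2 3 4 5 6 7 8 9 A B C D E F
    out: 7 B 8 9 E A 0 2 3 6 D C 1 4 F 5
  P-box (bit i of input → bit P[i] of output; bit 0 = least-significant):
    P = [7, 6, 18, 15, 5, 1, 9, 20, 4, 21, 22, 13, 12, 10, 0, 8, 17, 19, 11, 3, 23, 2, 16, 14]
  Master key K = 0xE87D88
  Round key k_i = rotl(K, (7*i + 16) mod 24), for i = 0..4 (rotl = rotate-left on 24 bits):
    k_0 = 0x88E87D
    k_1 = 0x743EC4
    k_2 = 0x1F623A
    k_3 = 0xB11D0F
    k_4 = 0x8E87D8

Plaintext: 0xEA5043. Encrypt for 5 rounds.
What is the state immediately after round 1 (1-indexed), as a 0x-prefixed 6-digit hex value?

s_0 = plaintext = 0xEA5043
s_1 = Round(s_0, k_0) = 0x7B27E3
s_2 = Round(s_1, k_1) = 0x44B56A
s_3 = Round(s_2, k_2) = 0x328BB7
s_4 = Round(s_3, k_3) = 0x616B47
s_5 = Round(s_4, k_4) = 0xD4A592

0x7B27E3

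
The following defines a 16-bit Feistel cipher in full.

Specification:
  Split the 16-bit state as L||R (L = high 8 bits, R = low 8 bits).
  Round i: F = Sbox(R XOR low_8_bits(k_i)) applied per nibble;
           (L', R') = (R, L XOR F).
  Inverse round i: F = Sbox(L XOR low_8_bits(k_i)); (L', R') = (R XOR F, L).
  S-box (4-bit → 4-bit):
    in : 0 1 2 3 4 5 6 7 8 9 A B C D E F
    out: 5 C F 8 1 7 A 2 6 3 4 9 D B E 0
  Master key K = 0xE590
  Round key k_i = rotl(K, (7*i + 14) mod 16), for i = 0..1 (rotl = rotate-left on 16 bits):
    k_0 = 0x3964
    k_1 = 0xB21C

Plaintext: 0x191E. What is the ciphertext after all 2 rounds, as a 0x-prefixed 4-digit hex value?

0x3DE2

s_0 = plaintext = 0x191E
s_1 = Round(s_0, k_0) = 0x1E3D
s_2 = Round(s_1, k_1) = 0x3DE2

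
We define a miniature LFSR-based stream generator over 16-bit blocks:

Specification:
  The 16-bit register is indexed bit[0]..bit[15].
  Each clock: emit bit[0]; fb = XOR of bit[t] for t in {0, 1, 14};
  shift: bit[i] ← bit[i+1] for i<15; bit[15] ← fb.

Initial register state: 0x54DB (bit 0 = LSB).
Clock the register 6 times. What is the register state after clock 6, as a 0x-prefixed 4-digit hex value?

0x6D53

reg_0 = 0x54DB
clock 1: out=1, reg = 0xAA6D
clock 2: out=1, reg = 0xD536
clock 3: out=0, reg = 0x6A9B
clock 4: out=1, reg = 0xB54D
clock 5: out=1, reg = 0xDAA6
clock 6: out=0, reg = 0x6D53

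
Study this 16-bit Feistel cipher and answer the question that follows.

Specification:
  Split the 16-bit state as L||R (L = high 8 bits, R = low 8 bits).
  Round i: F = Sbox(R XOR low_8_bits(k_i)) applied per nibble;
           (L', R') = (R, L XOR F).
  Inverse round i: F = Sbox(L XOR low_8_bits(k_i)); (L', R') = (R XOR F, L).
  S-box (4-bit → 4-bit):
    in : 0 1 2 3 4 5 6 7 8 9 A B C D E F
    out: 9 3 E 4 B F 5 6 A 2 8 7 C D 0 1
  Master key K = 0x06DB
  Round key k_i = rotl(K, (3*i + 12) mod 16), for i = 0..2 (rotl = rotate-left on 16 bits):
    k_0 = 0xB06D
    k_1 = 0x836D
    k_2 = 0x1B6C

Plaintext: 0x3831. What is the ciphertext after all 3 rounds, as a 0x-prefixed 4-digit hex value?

0xB315

s_0 = plaintext = 0x3831
s_1 = Round(s_0, k_0) = 0x31C4
s_2 = Round(s_1, k_1) = 0xC4B3
s_3 = Round(s_2, k_2) = 0xB315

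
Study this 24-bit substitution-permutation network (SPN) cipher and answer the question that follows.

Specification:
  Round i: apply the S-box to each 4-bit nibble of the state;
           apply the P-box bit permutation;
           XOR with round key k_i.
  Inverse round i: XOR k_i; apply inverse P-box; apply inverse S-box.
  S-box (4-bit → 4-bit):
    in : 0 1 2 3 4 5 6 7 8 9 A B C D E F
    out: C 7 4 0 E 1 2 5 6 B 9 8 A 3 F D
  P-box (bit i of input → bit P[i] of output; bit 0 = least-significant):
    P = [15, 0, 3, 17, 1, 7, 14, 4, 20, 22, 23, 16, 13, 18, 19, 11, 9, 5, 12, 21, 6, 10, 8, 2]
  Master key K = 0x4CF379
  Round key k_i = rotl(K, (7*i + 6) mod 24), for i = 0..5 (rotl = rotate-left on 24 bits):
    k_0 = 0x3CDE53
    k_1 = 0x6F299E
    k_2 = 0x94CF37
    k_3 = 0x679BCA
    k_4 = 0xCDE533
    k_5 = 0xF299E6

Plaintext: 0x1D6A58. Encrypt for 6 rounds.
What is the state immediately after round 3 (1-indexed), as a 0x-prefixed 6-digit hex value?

s_0 = plaintext = 0x1D6A58
s_1 = Round(s_0, k_0) = 0x29D938
s_2 = Round(s_1, k_1) = 0x1A0AB7
s_3 = Round(s_2, k_2) = 0xAD406F
s_4 = Round(s_3, k_3) = 0xE81126
s_5 = Round(s_4, k_4) = 0x119056
s_6 = Round(s_5, k_5) = 0x77A685

0xAD406F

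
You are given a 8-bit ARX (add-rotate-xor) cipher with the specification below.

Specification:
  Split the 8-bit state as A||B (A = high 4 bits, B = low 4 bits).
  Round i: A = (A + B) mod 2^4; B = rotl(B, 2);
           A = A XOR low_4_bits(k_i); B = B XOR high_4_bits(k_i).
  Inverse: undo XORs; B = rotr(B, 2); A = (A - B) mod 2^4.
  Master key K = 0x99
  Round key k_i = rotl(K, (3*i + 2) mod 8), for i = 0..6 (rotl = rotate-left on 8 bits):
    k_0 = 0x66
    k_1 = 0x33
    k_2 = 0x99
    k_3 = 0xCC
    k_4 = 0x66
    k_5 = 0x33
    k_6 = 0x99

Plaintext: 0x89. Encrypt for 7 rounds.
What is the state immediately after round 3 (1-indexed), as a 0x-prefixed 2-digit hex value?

0xE5

s_0 = plaintext = 0x89
s_1 = Round(s_0, k_0) = 0x70
s_2 = Round(s_1, k_1) = 0x43
s_3 = Round(s_2, k_2) = 0xE5
s_4 = Round(s_3, k_3) = 0xF9
s_5 = Round(s_4, k_4) = 0xE0
s_6 = Round(s_5, k_5) = 0xD3
s_7 = Round(s_6, k_6) = 0x95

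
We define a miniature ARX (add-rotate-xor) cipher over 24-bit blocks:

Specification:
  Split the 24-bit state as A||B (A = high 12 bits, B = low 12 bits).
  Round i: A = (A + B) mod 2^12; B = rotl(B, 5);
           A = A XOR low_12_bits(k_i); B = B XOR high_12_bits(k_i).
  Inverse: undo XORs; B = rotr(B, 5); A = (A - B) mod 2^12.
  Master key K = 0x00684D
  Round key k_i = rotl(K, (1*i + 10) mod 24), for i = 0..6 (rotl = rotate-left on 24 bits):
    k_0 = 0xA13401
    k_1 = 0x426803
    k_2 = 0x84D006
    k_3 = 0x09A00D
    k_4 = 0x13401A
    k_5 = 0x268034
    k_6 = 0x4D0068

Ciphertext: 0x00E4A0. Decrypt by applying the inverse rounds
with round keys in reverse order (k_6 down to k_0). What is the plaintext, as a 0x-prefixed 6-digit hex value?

s_0 = ciphertext = 0x00E4A0
s_1 = InvRound(s_0, k_6) = 0x863803
s_2 = InvRound(s_1, k_5) = 0x2845D3
s_3 = InvRound(s_2, k_4) = 0xEF73A7
s_4 = InvRound(s_3, k_3) = 0x061E99
s_5 = InvRound(s_4, k_2) = 0x631A36
s_6 = InvRound(s_5, k_1) = 0x5C2870
s_7 = InvRound(s_6, k_0) = 0x030193

0x030193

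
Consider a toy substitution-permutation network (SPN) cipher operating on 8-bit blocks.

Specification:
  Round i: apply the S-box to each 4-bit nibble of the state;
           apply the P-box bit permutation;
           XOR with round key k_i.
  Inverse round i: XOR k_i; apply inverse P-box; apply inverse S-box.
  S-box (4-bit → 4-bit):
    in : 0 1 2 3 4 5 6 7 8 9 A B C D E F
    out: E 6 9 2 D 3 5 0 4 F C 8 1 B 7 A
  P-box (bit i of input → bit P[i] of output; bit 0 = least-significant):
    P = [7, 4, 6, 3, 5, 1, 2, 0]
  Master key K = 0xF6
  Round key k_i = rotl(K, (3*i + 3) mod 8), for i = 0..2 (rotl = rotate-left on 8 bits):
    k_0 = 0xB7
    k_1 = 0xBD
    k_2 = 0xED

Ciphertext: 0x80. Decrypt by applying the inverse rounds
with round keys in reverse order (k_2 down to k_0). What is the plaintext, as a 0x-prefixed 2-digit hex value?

0x2B

s_0 = ciphertext = 0x80
s_1 = InvRound(s_0, k_2) = 0x4A
s_2 = InvRound(s_1, k_1) = 0x9E
s_3 = InvRound(s_2, k_0) = 0x2B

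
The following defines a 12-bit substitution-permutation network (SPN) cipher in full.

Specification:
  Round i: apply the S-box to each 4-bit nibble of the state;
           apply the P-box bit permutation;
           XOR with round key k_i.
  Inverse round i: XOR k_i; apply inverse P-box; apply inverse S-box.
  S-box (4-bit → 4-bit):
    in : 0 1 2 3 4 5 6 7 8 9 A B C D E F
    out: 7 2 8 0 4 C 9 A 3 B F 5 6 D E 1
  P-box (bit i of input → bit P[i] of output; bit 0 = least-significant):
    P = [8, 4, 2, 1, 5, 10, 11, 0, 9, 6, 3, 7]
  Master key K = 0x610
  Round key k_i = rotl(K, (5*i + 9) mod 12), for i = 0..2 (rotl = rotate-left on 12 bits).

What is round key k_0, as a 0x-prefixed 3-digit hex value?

K = 0x610
k_0 = rotl(K, (5*0+9) mod 12) = rotl(K, 9) = 0x0C2

0x0C2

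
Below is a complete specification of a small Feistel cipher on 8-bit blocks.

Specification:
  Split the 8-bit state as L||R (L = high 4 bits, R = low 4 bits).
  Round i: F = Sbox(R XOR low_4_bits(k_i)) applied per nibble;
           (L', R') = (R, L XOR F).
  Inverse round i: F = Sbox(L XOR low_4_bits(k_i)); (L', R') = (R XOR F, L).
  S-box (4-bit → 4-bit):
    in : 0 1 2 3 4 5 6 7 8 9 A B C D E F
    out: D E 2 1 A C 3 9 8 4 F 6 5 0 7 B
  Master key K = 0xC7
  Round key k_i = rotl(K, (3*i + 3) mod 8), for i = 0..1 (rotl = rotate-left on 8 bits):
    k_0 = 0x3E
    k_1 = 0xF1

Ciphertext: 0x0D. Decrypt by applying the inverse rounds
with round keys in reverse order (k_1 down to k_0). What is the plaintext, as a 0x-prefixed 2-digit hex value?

0x03

s_0 = ciphertext = 0x0D
s_1 = InvRound(s_0, k_1) = 0x30
s_2 = InvRound(s_1, k_0) = 0x03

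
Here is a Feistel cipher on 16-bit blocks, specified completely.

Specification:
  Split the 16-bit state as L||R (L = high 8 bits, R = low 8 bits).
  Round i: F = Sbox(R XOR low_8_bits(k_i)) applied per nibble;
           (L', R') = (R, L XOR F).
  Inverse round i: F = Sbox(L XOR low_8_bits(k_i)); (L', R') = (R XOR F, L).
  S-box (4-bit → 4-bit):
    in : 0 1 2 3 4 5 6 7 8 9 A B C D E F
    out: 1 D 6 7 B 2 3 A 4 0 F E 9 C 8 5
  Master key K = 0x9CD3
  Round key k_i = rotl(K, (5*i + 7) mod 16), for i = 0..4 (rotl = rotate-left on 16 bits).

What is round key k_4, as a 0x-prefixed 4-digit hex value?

0x9CE6

K = 0x9CD3
k_0 = rotl(K, (5*0+7) mod 16) = rotl(K, 7) = 0x69CE
k_1 = rotl(K, (5*1+7) mod 16) = rotl(K, 12) = 0x39CD
k_2 = rotl(K, (5*2+7) mod 16) = rotl(K, 1) = 0x39A7
k_3 = rotl(K, (5*3+7) mod 16) = rotl(K, 6) = 0x34E7
k_4 = rotl(K, (5*4+7) mod 16) = rotl(K, 11) = 0x9CE6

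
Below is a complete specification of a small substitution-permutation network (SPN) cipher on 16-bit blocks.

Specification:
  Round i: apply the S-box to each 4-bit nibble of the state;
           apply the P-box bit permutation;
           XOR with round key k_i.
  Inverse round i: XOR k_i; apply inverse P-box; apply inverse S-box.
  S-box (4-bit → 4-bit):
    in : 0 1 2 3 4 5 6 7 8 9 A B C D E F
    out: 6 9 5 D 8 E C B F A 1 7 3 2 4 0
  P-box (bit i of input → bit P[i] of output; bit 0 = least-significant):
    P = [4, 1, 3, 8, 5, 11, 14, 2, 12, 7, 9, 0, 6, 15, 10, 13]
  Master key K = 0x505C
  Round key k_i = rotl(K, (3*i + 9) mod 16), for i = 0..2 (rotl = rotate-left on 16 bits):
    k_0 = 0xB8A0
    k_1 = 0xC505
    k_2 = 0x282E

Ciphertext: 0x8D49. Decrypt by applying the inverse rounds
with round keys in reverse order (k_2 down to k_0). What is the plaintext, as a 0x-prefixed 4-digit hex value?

s_0 = ciphertext = 0x8D49
s_1 = InvRound(s_0, k_2) = 0x8419
s_2 = InvRound(s_1, k_1) = 0xFF63
s_3 = InvRound(s_2, k_0) = 0x25E9

0x25E9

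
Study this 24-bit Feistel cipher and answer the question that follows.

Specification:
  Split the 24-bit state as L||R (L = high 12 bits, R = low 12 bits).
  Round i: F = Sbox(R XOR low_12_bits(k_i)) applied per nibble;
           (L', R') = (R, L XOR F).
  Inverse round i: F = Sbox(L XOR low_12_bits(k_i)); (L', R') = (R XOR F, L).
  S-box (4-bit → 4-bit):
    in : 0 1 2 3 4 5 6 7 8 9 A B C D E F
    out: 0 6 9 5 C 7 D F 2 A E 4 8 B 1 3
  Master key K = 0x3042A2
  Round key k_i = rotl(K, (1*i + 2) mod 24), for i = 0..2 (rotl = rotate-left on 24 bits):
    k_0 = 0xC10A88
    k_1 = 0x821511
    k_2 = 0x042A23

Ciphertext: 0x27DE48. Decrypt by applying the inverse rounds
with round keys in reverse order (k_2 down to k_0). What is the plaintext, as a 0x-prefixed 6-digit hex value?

0x5E68EF

s_0 = ciphertext = 0x27DE48
s_1 = InvRound(s_0, k_2) = 0xC3927D
s_2 = InvRound(s_1, k_1) = 0x8EFC39
s_3 = InvRound(s_2, k_0) = 0x5E68EF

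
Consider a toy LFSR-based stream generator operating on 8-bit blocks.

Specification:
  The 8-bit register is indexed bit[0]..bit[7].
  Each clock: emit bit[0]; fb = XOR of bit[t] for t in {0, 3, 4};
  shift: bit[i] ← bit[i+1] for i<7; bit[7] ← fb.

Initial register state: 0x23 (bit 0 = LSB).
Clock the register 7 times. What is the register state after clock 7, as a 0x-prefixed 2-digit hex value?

0xAA

reg_0 = 0x23
clock 1: out=1, reg = 0x91
clock 2: out=1, reg = 0x48
clock 3: out=0, reg = 0xA4
clock 4: out=0, reg = 0x52
clock 5: out=0, reg = 0xA9
clock 6: out=1, reg = 0x54
clock 7: out=0, reg = 0xAA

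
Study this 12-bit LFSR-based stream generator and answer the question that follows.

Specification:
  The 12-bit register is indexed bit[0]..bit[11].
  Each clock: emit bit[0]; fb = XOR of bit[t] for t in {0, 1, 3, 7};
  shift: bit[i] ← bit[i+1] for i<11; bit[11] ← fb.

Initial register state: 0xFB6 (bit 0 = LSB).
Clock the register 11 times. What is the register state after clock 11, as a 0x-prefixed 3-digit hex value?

0x209

reg_0 = 0xFB6
clock 1: out=0, reg = 0x7DB
clock 2: out=1, reg = 0x3ED
clock 3: out=1, reg = 0x9F6
clock 4: out=0, reg = 0x4FB
clock 5: out=1, reg = 0x27D
clock 6: out=1, reg = 0x13E
clock 7: out=0, reg = 0x09F
clock 8: out=1, reg = 0x04F
clock 9: out=1, reg = 0x827
clock 10: out=1, reg = 0x413
clock 11: out=1, reg = 0x209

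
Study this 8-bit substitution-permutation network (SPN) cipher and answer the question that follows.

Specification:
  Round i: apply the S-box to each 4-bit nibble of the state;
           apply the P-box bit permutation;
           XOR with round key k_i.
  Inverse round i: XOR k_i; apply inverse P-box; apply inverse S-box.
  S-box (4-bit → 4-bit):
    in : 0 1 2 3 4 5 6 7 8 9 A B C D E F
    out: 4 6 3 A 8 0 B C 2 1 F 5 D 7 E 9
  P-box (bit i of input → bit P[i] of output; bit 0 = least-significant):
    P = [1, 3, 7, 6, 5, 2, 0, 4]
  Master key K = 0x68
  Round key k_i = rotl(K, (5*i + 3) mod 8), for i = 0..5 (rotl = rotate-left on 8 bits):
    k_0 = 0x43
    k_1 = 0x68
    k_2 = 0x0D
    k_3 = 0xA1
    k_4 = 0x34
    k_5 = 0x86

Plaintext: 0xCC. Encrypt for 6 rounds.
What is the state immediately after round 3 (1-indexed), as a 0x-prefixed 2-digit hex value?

0x3E

s_0 = plaintext = 0xCC
s_1 = Round(s_0, k_0) = 0xB0
s_2 = Round(s_1, k_1) = 0xC9
s_3 = Round(s_2, k_2) = 0x3E
s_4 = Round(s_3, k_3) = 0x7D
s_5 = Round(s_4, k_4) = 0xAF
s_6 = Round(s_5, k_5) = 0xF1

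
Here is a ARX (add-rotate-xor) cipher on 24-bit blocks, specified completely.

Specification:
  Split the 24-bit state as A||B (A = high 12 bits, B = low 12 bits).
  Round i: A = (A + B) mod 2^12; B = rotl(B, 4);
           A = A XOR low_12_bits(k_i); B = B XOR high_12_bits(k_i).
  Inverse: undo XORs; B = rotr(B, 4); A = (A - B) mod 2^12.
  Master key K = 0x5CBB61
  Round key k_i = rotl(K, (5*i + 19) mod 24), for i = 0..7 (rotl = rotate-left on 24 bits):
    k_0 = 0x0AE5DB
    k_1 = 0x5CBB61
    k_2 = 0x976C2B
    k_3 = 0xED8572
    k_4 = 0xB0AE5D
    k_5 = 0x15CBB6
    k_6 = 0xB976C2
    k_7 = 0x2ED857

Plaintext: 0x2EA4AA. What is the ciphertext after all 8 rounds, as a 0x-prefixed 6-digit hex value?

0x6382F1

s_0 = plaintext = 0x2EA4AA
s_1 = Round(s_0, k_0) = 0x24FA0A
s_2 = Round(s_1, k_1) = 0x738561
s_3 = Round(s_2, k_2) = 0x0B2F63
s_4 = Round(s_3, k_3) = 0x5678E7
s_5 = Round(s_4, k_4) = 0x013572
s_6 = Round(s_5, k_5) = 0xE33679
s_7 = Round(s_6, k_6) = 0x26EC01
s_8 = Round(s_7, k_7) = 0x6382F1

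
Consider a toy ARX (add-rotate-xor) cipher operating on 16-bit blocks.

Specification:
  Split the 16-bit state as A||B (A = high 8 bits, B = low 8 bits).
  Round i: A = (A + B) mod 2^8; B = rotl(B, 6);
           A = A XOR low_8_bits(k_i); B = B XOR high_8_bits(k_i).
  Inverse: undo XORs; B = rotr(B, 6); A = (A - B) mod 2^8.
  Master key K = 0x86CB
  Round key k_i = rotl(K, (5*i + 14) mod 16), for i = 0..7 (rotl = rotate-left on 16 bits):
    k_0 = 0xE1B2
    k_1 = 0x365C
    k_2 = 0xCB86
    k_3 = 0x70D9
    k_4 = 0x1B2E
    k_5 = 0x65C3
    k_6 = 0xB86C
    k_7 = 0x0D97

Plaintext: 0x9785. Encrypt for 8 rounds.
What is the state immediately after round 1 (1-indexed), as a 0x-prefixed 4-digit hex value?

s_0 = plaintext = 0x9785
s_1 = Round(s_0, k_0) = 0xAE80
s_2 = Round(s_1, k_1) = 0x7216
s_3 = Round(s_2, k_2) = 0x0E4E
s_4 = Round(s_3, k_3) = 0x85E3
s_5 = Round(s_4, k_4) = 0x46E3
s_6 = Round(s_5, k_5) = 0xEA9D
s_7 = Round(s_6, k_6) = 0xEBDF
s_8 = Round(s_7, k_7) = 0x5DFA

0xAE80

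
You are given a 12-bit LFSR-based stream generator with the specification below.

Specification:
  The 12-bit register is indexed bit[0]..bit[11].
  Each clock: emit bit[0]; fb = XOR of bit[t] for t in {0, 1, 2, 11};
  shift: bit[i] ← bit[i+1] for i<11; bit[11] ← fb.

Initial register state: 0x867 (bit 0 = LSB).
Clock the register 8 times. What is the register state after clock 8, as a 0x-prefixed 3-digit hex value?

reg_0 = 0x867
clock 1: out=1, reg = 0x433
clock 2: out=1, reg = 0x219
clock 3: out=1, reg = 0x90C
clock 4: out=0, reg = 0x486
clock 5: out=0, reg = 0x243
clock 6: out=1, reg = 0x121
clock 7: out=1, reg = 0x890
clock 8: out=0, reg = 0xC48

0xC48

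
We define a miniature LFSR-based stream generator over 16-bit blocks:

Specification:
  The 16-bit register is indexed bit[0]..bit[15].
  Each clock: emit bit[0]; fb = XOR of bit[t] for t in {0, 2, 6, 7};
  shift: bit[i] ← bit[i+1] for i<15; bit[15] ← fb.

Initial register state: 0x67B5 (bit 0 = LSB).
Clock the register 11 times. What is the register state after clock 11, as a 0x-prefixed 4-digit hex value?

reg_0 = 0x67B5
clock 1: out=1, reg = 0xB3DA
clock 2: out=0, reg = 0x59ED
clock 3: out=1, reg = 0x2CF6
clock 4: out=0, reg = 0x967B
clock 5: out=1, reg = 0x4B3D
clock 6: out=1, reg = 0x259E
clock 7: out=0, reg = 0x12CF
clock 8: out=1, reg = 0x0967
clock 9: out=1, reg = 0x84B3
clock 10: out=1, reg = 0x4259
clock 11: out=1, reg = 0x212C

0x212C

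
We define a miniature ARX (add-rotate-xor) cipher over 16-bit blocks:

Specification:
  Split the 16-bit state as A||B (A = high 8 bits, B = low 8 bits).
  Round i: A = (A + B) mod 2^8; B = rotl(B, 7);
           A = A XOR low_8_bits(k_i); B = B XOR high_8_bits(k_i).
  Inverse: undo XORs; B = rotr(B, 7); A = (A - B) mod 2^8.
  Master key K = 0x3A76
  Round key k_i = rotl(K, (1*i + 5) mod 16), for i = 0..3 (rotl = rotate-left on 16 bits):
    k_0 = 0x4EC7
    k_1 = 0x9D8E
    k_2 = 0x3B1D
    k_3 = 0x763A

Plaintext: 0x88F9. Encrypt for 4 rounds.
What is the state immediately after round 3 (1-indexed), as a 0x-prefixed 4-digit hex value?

0x2759

s_0 = plaintext = 0x88F9
s_1 = Round(s_0, k_0) = 0x46B2
s_2 = Round(s_1, k_1) = 0x76C4
s_3 = Round(s_2, k_2) = 0x2759
s_4 = Round(s_3, k_3) = 0xBADA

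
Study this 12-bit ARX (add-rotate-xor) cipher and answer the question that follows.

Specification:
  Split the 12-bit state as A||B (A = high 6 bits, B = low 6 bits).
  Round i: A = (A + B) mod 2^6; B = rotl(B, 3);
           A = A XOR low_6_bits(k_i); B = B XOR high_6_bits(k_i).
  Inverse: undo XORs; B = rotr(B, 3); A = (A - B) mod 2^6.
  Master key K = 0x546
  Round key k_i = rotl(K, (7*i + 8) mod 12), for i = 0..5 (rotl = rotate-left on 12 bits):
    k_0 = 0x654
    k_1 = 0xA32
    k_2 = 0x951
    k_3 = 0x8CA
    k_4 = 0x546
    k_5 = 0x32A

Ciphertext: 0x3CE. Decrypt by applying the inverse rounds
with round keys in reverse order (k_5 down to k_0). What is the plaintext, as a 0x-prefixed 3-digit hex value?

0x3C4

s_0 = ciphertext = 0x3CE
s_1 = InvRound(s_0, k_5) = 0x550
s_2 = InvRound(s_1, k_4) = 0xAE8
s_3 = InvRound(s_2, k_3) = 0x219
s_4 = InvRound(s_3, k_2) = 0xCA7
s_5 = InvRound(s_4, k_1) = 0x1F9
s_6 = InvRound(s_5, k_0) = 0x3C4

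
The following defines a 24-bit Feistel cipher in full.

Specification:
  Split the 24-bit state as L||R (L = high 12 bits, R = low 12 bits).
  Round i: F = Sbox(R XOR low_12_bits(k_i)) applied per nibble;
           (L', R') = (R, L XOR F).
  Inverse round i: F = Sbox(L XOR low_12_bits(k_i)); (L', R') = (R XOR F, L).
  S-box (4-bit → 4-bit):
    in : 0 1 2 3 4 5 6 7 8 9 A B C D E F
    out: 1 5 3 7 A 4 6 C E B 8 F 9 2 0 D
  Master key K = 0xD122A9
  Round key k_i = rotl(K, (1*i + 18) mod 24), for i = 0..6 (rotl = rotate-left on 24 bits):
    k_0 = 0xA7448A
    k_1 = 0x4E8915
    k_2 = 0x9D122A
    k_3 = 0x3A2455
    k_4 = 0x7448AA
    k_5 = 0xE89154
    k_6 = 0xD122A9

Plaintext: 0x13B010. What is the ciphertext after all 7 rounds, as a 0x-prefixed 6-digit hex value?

0x50452D

s_0 = plaintext = 0x13B010
s_1 = Round(s_0, k_0) = 0x010B83
s_2 = Round(s_1, k_1) = 0xB833A6
s_3 = Round(s_2, k_2) = 0x3A6E6A
s_4 = Round(s_3, k_3) = 0xE6ABDB
s_5 = Round(s_4, k_4) = 0xBDB9AF
s_6 = Round(s_5, k_5) = 0x9AF504
s_7 = Round(s_6, k_6) = 0x50452D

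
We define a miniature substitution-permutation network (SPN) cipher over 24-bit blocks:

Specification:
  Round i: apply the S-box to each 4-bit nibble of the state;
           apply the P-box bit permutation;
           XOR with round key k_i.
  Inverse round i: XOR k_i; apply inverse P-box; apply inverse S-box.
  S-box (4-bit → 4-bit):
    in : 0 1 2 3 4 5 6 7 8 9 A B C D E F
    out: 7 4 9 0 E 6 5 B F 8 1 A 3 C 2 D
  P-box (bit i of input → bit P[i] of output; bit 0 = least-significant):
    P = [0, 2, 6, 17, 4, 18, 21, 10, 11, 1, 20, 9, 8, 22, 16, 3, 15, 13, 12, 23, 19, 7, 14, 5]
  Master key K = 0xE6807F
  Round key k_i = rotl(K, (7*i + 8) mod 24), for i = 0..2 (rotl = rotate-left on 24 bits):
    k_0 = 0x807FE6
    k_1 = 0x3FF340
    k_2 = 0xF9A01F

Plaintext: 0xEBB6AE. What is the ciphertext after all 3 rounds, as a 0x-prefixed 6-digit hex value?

0x8027BF

s_0 = plaintext = 0xEBB6AE
s_1 = Round(s_0, k_0) = 0x50577A
s_2 = Round(s_1, k_1) = 0x7A0DD3
s_3 = Round(s_2, k_2) = 0x8027BF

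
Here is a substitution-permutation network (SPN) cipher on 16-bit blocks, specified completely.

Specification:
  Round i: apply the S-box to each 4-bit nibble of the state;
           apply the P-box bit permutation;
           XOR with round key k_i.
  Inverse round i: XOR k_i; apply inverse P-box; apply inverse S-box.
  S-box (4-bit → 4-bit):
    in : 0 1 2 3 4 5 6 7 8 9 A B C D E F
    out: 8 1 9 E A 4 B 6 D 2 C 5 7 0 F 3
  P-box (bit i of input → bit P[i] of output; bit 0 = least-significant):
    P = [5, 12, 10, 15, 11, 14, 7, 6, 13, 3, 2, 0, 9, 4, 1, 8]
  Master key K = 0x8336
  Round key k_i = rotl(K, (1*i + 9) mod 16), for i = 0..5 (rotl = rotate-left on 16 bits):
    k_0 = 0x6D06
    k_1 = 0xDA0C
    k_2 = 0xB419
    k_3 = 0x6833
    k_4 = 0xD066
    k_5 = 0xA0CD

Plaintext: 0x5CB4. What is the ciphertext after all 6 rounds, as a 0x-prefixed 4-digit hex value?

0xCD99

s_0 = plaintext = 0x5CB4
s_1 = Round(s_0, k_0) = 0xD588
s_2 = Round(s_1, k_1) = 0x56E8
s_3 = Round(s_2, k_2) = 0x58F2
s_4 = Round(s_3, k_3) = 0x8014
s_5 = Round(s_4, k_4) = 0x4B65
s_6 = Round(s_5, k_5) = 0xCD99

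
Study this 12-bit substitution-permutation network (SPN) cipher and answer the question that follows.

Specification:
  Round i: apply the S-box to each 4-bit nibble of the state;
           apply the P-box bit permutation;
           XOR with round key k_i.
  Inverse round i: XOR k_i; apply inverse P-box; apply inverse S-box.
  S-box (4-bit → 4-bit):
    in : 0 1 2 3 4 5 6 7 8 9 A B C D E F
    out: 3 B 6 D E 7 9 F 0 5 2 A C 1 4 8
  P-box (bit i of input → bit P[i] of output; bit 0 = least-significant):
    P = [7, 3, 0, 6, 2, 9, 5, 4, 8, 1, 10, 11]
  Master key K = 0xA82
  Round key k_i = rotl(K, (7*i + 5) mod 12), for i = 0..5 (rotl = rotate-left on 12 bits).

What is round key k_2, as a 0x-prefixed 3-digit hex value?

K = 0xA82
k_0 = rotl(K, (7*0+5) mod 12) = rotl(K, 5) = 0x055
k_1 = rotl(K, (7*1+5) mod 12) = rotl(K, 0) = 0xA82
k_2 = rotl(K, (7*2+5) mod 12) = rotl(K, 7) = 0x154

0x154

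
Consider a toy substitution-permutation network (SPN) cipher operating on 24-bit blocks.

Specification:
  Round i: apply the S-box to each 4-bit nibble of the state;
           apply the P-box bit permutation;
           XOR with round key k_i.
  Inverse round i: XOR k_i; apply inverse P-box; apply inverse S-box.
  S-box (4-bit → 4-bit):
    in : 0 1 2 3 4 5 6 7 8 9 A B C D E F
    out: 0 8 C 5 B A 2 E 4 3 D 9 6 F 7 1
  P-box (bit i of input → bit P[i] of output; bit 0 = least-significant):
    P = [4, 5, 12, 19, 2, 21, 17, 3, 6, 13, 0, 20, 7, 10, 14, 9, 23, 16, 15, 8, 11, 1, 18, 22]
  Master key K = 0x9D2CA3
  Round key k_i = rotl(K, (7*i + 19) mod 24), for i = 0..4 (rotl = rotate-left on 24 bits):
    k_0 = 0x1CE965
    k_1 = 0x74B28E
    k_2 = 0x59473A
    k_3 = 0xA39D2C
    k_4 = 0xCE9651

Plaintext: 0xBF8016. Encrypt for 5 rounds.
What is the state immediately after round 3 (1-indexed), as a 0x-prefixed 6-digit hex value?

0xDA433F

s_0 = plaintext = 0xBF8016
s_1 = Round(s_0, k_0) = 0xDCA14D
s_2 = Round(s_1, k_1) = 0x096830
s_3 = Round(s_2, k_2) = 0xDA433F
s_4 = Round(s_3, k_3) = 0x6512FB
s_5 = Round(s_4, k_4) = 0xD79546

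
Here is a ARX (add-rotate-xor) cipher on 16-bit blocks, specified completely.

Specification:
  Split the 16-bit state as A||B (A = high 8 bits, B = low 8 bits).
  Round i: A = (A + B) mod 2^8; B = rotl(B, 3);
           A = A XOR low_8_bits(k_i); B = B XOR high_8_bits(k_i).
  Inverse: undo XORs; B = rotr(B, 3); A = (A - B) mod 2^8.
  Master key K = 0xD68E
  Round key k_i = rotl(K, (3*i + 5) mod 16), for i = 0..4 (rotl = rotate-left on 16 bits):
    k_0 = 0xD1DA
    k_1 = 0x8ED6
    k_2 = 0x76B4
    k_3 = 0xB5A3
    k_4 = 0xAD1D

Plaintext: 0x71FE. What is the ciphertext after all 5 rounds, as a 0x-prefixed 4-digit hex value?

s_0 = plaintext = 0x71FE
s_1 = Round(s_0, k_0) = 0xB526
s_2 = Round(s_1, k_1) = 0x0DBF
s_3 = Round(s_2, k_2) = 0x788B
s_4 = Round(s_3, k_3) = 0xA0E9
s_5 = Round(s_4, k_4) = 0x94E2

0x94E2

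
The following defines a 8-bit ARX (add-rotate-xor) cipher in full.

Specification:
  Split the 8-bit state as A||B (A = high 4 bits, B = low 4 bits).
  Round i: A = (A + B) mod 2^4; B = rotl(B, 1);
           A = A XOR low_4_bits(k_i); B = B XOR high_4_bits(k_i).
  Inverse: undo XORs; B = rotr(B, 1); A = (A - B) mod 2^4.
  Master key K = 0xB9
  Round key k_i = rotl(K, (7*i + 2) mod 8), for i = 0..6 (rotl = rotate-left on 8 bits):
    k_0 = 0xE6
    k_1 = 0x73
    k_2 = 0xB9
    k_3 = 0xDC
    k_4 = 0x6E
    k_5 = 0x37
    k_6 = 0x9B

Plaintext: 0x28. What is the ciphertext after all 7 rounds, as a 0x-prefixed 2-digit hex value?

0xF2

s_0 = plaintext = 0x28
s_1 = Round(s_0, k_0) = 0xCF
s_2 = Round(s_1, k_1) = 0x88
s_3 = Round(s_2, k_2) = 0x9A
s_4 = Round(s_3, k_3) = 0xF8
s_5 = Round(s_4, k_4) = 0x97
s_6 = Round(s_5, k_5) = 0x7D
s_7 = Round(s_6, k_6) = 0xF2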